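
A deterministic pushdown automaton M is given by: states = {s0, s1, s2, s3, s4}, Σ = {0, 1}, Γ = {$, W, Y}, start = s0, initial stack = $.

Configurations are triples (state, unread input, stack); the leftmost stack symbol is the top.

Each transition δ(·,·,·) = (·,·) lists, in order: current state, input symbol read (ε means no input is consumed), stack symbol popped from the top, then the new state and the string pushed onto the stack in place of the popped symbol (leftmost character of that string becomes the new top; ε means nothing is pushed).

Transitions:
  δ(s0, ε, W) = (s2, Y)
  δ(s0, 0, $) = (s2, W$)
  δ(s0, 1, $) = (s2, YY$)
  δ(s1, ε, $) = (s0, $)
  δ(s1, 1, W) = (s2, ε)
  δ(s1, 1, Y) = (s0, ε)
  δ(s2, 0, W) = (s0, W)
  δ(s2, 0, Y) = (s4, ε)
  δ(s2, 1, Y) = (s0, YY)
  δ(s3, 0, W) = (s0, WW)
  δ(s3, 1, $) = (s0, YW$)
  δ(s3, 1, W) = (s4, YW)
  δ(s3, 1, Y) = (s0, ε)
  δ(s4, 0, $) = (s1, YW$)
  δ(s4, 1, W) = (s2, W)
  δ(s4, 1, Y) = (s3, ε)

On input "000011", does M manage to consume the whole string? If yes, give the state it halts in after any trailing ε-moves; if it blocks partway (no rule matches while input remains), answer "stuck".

(s0, 000011, $)
  read 0, top $: go to s2, push W$ → (s2, 00011, W$)
  read 0, top W: go to s0, push W → (s0, 0011, W$)
  ε-move, top W: go to s2, push Y → (s2, 0011, Y$)
  read 0, top Y: go to s4, push ε → (s4, 011, $)
  read 0, top $: go to s1, push YW$ → (s1, 11, YW$)
  read 1, top Y: go to s0, push ε → (s0, 1, W$)
  ε-move, top W: go to s2, push Y → (s2, 1, Y$)
  read 1, top Y: go to s0, push YY → (s0, ε, YY$)
All input consumed; M is in state s0.

s0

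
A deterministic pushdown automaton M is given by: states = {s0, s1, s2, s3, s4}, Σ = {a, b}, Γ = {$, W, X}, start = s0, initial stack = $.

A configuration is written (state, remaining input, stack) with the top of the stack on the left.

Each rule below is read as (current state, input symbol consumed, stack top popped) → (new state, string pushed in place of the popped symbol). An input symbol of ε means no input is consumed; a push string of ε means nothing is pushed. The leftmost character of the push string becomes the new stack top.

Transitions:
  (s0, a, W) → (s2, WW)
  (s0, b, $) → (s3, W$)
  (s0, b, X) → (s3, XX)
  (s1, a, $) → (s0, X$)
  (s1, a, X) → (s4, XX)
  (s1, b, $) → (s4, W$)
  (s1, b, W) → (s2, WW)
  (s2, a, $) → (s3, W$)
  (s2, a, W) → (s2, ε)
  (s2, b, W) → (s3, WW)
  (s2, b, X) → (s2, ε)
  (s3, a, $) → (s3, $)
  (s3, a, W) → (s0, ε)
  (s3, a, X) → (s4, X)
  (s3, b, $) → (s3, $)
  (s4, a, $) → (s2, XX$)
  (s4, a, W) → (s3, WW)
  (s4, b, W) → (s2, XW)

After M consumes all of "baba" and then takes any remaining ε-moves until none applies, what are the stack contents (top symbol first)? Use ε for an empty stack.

(s0, baba, $)
  read b, top $: go to s3, push W$ → (s3, aba, W$)
  read a, top W: go to s0, push ε → (s0, ba, $)
  read b, top $: go to s3, push W$ → (s3, a, W$)
  read a, top W: go to s0, push ε → (s0, ε, $)
All input consumed in state s0 with stack $.

$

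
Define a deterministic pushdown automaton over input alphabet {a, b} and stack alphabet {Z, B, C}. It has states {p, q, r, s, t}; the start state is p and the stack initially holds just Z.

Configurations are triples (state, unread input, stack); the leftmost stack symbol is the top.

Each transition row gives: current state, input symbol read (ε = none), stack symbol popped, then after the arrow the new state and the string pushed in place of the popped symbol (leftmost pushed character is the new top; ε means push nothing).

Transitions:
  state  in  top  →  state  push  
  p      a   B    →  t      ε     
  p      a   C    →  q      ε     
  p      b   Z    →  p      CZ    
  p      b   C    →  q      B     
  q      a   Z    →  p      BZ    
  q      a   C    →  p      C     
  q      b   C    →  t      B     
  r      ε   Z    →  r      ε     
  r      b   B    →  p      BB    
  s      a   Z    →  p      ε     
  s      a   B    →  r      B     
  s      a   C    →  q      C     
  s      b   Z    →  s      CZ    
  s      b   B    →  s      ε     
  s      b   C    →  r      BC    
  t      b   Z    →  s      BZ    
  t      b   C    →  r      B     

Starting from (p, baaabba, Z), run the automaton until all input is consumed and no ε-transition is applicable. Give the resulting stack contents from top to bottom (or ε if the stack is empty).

(p, baaabba, Z)
  read b, top Z: go to p, push CZ → (p, aaabba, CZ)
  read a, top C: go to q, push ε → (q, aabba, Z)
  read a, top Z: go to p, push BZ → (p, abba, BZ)
  read a, top B: go to t, push ε → (t, bba, Z)
  read b, top Z: go to s, push BZ → (s, ba, BZ)
  read b, top B: go to s, push ε → (s, a, Z)
  read a, top Z: go to p, push ε → (p, ε, ε)
All input consumed in state p with stack ε.

ε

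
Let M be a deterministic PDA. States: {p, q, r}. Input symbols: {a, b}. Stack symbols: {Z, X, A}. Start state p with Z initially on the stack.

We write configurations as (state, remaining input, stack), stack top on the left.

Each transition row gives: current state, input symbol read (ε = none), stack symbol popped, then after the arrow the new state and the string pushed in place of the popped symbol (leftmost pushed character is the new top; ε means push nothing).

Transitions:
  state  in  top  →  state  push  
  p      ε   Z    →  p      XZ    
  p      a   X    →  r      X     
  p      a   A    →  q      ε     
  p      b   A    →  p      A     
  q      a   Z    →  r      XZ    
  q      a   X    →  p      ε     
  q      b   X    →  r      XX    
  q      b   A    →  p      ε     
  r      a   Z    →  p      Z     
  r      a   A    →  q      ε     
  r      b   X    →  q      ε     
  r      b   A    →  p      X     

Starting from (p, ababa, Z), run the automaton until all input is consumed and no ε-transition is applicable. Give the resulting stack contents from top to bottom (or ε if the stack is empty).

(p, ababa, Z)
  ε-move, top Z: go to p, push XZ → (p, ababa, XZ)
  read a, top X: go to r, push X → (r, baba, XZ)
  read b, top X: go to q, push ε → (q, aba, Z)
  read a, top Z: go to r, push XZ → (r, ba, XZ)
  read b, top X: go to q, push ε → (q, a, Z)
  read a, top Z: go to r, push XZ → (r, ε, XZ)
All input consumed in state r with stack XZ.

XZ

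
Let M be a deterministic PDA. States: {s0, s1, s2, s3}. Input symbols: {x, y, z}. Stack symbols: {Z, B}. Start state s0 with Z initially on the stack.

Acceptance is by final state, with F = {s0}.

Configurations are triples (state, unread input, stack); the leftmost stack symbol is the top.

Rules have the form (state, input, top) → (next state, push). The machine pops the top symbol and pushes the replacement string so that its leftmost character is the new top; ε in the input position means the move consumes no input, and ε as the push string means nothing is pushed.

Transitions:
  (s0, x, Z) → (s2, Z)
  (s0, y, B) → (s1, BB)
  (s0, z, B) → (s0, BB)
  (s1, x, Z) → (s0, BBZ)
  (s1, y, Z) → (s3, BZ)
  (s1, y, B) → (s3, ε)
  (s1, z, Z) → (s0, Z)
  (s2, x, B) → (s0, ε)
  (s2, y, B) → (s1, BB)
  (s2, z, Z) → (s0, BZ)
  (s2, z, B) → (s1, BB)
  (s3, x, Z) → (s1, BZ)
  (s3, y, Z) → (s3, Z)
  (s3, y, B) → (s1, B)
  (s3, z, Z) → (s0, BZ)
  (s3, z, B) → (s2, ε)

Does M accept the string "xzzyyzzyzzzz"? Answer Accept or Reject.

(s0, xzzyyzzyzzzz, Z) ⊢ (s2, zzyyzzyzzzz, Z) ⊢ (s0, zyyzzyzzzz, BZ) ⊢ (s0, yyzzyzzzz, BBZ) ⊢ (s1, yzzyzzzz, BBBZ) ⊢ (s3, zzyzzzz, BBZ) ⊢ (s2, zyzzzz, BZ) ⊢ (s1, yzzzz, BBZ) ⊢ (s3, zzzz, BZ) ⊢ (s2, zzz, Z) ⊢ (s0, zz, BZ) ⊢ (s0, z, BBZ) ⊢ (s0, ε, BBBZ)
All input consumed; state s0 ∈ F.

Accept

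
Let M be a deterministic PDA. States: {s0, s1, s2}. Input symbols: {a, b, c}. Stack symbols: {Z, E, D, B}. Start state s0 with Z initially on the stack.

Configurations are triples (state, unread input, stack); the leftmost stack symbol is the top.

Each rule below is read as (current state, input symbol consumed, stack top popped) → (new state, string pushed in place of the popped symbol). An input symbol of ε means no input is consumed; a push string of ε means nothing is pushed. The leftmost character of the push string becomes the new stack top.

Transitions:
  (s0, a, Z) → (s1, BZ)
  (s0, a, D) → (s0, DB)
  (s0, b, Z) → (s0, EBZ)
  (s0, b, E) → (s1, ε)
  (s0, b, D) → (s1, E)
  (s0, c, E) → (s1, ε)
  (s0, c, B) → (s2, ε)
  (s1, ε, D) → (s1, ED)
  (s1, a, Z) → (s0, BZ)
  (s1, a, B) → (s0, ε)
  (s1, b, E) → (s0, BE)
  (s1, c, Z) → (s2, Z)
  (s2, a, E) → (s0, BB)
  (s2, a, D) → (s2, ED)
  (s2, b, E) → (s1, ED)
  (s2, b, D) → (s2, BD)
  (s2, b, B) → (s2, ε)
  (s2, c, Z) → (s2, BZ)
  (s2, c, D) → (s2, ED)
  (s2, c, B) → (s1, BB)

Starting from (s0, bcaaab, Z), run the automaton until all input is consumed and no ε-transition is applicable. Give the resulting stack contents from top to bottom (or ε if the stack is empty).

(s0, bcaaab, Z) ⊢ (s0, caaab, EBZ) ⊢ (s1, aaab, BZ) ⊢ (s0, aab, Z) ⊢ (s1, ab, BZ) ⊢ (s0, b, Z) ⊢ (s0, ε, EBZ)
All input consumed in state s0 with stack EBZ.

EBZ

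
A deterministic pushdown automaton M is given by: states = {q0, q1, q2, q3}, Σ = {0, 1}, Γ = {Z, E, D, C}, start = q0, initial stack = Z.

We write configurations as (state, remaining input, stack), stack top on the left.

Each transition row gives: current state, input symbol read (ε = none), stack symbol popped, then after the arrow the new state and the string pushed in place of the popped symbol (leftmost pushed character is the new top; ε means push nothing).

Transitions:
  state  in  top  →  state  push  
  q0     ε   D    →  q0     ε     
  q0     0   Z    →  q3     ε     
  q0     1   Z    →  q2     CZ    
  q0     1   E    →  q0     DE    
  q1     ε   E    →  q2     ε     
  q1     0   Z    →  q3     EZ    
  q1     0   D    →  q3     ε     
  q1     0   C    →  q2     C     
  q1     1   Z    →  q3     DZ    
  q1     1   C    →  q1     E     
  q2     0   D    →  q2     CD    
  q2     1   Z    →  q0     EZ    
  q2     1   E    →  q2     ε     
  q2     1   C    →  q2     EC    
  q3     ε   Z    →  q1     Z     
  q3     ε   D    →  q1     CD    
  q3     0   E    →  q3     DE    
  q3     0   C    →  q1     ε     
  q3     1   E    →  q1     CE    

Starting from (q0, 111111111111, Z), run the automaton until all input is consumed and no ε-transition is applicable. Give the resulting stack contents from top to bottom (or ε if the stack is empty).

(q0, 111111111111, Z) ⊢ (q2, 11111111111, CZ) ⊢ (q2, 1111111111, ECZ) ⊢ (q2, 111111111, CZ) ⊢ (q2, 11111111, ECZ) ⊢ (q2, 1111111, CZ) ⊢ (q2, 111111, ECZ) ⊢ (q2, 11111, CZ) ⊢ (q2, 1111, ECZ) ⊢ (q2, 111, CZ) ⊢ (q2, 11, ECZ) ⊢ (q2, 1, CZ) ⊢ (q2, ε, ECZ)
All input consumed in state q2 with stack ECZ.

ECZ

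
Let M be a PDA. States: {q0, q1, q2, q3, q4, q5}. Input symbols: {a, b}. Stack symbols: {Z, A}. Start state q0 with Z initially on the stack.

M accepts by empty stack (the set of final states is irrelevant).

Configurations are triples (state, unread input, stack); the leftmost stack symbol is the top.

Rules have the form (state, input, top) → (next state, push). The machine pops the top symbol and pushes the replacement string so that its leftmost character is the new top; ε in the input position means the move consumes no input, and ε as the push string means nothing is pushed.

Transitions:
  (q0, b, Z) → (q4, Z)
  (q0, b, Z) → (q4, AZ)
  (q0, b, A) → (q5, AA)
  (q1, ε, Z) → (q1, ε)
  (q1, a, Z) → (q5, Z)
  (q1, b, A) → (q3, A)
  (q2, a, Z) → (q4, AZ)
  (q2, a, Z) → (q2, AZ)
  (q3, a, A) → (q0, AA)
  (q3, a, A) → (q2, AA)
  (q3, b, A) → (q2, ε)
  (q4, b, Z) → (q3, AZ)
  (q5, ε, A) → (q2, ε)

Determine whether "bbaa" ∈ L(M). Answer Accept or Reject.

No computation consumes all input and empties the stack.

Reject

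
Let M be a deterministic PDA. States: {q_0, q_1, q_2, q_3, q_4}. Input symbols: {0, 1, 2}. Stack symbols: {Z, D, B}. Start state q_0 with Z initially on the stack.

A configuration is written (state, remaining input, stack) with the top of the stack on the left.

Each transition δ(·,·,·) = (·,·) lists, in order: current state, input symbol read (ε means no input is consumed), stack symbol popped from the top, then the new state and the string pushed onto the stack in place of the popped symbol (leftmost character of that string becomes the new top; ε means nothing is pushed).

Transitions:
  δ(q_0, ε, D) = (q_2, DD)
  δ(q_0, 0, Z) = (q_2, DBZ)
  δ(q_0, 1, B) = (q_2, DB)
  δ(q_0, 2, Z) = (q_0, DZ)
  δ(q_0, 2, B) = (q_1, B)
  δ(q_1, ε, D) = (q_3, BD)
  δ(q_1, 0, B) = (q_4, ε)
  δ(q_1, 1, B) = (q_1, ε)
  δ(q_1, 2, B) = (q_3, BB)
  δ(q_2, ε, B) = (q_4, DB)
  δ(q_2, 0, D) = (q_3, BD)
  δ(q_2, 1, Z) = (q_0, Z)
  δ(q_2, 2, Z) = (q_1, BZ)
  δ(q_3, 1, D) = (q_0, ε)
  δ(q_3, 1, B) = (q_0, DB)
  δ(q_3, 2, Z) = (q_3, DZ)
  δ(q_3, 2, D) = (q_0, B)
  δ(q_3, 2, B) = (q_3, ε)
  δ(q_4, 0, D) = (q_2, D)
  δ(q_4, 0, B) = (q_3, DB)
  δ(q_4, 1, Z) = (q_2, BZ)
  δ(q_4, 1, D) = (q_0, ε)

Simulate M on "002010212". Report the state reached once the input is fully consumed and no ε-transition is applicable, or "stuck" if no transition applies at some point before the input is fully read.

stuck

(q_0, 002010212, Z) ⊢ (q_2, 02010212, DBZ) ⊢ (q_3, 2010212, BDBZ) ⊢ (q_3, 010212, DBZ)
No transition for (q_3, 0, top D); M blocks with input 010212 remaining.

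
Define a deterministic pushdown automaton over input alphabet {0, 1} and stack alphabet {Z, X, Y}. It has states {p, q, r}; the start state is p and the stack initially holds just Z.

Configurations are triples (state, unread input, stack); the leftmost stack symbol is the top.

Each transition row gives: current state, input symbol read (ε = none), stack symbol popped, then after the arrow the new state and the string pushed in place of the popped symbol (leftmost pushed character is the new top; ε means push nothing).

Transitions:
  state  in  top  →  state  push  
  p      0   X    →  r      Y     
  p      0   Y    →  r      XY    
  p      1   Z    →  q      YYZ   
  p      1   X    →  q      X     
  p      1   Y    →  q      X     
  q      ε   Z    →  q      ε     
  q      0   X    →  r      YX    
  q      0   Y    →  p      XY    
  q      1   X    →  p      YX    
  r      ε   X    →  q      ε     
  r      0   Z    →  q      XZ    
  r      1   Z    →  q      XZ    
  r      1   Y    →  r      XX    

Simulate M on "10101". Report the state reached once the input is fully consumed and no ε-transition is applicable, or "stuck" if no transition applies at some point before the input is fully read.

(p, 10101, Z)
  read 1, top Z: go to q, push YYZ → (q, 0101, YYZ)
  read 0, top Y: go to p, push XY → (p, 101, XYYZ)
  read 1, top X: go to q, push X → (q, 01, XYYZ)
  read 0, top X: go to r, push YX → (r, 1, YXYYZ)
  read 1, top Y: go to r, push XX → (r, ε, XXXYYZ)
  ε-move, top X: go to q, push ε → (q, ε, XXYYZ)
All input consumed; M is in state q.

q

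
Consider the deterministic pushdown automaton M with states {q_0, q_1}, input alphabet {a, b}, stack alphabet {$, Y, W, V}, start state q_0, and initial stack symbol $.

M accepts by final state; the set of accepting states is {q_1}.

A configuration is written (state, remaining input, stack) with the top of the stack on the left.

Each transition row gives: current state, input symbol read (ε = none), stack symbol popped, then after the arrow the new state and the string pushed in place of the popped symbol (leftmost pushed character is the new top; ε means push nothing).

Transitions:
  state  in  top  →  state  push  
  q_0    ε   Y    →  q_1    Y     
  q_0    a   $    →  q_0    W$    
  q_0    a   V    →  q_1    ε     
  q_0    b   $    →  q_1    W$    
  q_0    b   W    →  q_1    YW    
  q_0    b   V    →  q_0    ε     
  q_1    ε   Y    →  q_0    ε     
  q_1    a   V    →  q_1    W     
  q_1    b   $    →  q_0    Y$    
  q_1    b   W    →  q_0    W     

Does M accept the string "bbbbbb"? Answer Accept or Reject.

Accept

(q_0, bbbbbb, $)
  read b, top $: go to q_1, push W$ → (q_1, bbbbb, W$)
  read b, top W: go to q_0, push W → (q_0, bbbb, W$)
  read b, top W: go to q_1, push YW → (q_1, bbb, YW$)
  ε-move, top Y: go to q_0, push ε → (q_0, bbb, W$)
  read b, top W: go to q_1, push YW → (q_1, bb, YW$)
  ε-move, top Y: go to q_0, push ε → (q_0, bb, W$)
  read b, top W: go to q_1, push YW → (q_1, b, YW$)
  ε-move, top Y: go to q_0, push ε → (q_0, b, W$)
  read b, top W: go to q_1, push YW → (q_1, ε, YW$)
All input consumed; state q_1 ∈ F.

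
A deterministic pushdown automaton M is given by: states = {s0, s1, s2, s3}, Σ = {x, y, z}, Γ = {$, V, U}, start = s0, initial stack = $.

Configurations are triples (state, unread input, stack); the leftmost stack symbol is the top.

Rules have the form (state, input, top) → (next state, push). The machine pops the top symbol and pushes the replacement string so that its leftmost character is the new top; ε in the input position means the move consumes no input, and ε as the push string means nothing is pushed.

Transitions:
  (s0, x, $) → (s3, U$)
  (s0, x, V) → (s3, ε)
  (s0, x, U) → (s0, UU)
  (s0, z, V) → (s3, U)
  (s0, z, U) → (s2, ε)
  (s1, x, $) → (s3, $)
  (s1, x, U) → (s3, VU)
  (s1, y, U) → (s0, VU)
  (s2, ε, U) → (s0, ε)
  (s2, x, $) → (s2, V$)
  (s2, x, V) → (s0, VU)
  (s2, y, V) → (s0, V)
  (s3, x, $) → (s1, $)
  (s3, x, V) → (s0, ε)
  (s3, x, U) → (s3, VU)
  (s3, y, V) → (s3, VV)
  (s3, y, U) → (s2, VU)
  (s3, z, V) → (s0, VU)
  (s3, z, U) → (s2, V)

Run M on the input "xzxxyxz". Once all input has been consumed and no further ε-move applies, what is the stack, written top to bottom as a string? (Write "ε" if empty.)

UUU$

(s0, xzxxyxz, $)
  read x, top $: go to s3, push U$ → (s3, zxxyxz, U$)
  read z, top U: go to s2, push V → (s2, xxyxz, V$)
  read x, top V: go to s0, push VU → (s0, xyxz, VU$)
  read x, top V: go to s3, push ε → (s3, yxz, U$)
  read y, top U: go to s2, push VU → (s2, xz, VU$)
  read x, top V: go to s0, push VU → (s0, z, VUU$)
  read z, top V: go to s3, push U → (s3, ε, UUU$)
All input consumed in state s3 with stack UUU$.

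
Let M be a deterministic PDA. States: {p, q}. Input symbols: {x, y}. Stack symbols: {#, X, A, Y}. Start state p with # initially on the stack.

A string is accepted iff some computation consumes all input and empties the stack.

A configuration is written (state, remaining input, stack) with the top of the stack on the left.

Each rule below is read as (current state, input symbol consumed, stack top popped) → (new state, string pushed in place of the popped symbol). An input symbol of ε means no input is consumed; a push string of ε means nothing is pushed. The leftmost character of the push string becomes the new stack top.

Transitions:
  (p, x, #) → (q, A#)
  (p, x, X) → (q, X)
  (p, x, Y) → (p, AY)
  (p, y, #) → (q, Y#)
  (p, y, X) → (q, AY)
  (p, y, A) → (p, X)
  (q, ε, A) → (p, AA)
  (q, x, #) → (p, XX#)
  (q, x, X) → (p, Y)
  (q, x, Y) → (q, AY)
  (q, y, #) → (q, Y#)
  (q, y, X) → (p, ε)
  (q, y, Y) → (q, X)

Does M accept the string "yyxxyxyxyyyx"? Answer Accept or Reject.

(p, yyxxyxyxyyyx, #) ⊢ (q, yxxyxyxyyyx, Y#) ⊢ (q, xxyxyxyyyx, X#) ⊢ (p, xyxyxyyyx, Y#) ⊢ (p, yxyxyyyx, AY#) ⊢ (p, xyxyyyx, XY#) ⊢ (q, yxyyyx, XY#) ⊢ (p, xyyyx, Y#) ⊢ (p, yyyx, AY#) ⊢ (p, yyx, XY#) ⊢ (q, yx, AYY#) ⊢ (p, yx, AAYY#) ⊢ (p, x, XAYY#) ⊢ (q, ε, XAYY#)
All input consumed; stack is XAYY#, not empty, and no further ε-move applies.

Reject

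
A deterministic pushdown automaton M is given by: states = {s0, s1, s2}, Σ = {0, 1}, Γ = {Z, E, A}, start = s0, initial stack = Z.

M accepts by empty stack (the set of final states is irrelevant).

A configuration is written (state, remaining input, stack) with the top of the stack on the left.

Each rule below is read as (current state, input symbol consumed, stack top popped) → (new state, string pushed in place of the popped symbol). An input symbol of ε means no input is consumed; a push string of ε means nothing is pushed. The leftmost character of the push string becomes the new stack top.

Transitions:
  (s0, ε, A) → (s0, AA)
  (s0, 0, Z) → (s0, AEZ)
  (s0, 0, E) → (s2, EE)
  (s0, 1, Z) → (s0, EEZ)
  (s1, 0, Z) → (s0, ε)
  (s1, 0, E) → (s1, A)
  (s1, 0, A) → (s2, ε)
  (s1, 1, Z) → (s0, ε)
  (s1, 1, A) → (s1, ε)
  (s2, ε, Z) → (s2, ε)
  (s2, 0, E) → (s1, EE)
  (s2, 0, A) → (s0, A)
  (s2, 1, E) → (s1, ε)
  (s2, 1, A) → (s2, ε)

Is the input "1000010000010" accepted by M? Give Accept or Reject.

(s0, 1000010000010, Z) ⊢ (s0, 000010000010, EEZ) ⊢ (s2, 00010000010, EEEZ) ⊢ (s1, 0010000010, EEEEZ) ⊢ (s1, 010000010, AEEEZ) ⊢ (s2, 10000010, EEEZ) ⊢ (s1, 0000010, EEZ) ⊢ (s1, 000010, AEZ) ⊢ (s2, 00010, EZ) ⊢ (s1, 0010, EEZ) ⊢ (s1, 010, AEZ) ⊢ (s2, 10, EZ) ⊢ (s1, 0, Z) ⊢ (s0, ε, ε)
All input consumed and the stack is empty.

Accept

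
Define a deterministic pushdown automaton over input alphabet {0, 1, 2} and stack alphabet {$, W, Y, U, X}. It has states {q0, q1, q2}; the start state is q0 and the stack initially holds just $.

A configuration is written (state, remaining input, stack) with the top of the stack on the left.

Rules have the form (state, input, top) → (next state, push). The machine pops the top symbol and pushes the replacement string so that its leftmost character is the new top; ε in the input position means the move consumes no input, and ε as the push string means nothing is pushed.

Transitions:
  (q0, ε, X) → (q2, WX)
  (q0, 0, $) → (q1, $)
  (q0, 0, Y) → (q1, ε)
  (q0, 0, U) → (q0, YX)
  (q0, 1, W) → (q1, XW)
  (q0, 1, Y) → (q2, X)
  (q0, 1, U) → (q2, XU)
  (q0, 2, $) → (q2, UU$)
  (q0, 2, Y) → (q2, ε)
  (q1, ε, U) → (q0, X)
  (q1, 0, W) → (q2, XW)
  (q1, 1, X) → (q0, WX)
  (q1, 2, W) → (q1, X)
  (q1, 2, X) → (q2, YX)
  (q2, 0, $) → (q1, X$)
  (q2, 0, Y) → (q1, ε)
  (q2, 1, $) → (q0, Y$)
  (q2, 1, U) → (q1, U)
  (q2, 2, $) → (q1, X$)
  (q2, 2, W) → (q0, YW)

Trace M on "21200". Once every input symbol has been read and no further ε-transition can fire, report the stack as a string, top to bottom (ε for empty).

XWXU$

(q0, 21200, $)
  read 2, top $: go to q2, push UU$ → (q2, 1200, UU$)
  read 1, top U: go to q1, push U → (q1, 200, UU$)
  ε-move, top U: go to q0, push X → (q0, 200, XU$)
  ε-move, top X: go to q2, push WX → (q2, 200, WXU$)
  read 2, top W: go to q0, push YW → (q0, 00, YWXU$)
  read 0, top Y: go to q1, push ε → (q1, 0, WXU$)
  read 0, top W: go to q2, push XW → (q2, ε, XWXU$)
All input consumed in state q2 with stack XWXU$.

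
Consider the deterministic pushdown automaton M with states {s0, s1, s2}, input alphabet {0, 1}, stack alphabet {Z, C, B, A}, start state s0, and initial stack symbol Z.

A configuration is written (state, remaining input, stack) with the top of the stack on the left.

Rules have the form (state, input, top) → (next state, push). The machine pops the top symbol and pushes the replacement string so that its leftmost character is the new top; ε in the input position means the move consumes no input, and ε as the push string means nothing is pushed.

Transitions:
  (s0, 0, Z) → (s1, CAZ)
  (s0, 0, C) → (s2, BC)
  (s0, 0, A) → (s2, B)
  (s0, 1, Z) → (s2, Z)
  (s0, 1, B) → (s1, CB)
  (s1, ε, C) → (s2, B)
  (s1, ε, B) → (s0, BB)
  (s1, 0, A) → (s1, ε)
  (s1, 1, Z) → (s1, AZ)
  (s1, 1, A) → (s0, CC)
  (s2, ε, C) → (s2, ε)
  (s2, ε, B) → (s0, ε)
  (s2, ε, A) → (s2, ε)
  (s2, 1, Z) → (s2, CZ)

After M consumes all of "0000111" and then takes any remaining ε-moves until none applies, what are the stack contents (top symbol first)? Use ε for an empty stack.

(s0, 0000111, Z)
  read 0, top Z: go to s1, push CAZ → (s1, 000111, CAZ)
  ε-move, top C: go to s2, push B → (s2, 000111, BAZ)
  ε-move, top B: go to s0, push ε → (s0, 000111, AZ)
  read 0, top A: go to s2, push B → (s2, 00111, BZ)
  ε-move, top B: go to s0, push ε → (s0, 00111, Z)
  read 0, top Z: go to s1, push CAZ → (s1, 0111, CAZ)
  ε-move, top C: go to s2, push B → (s2, 0111, BAZ)
  ε-move, top B: go to s0, push ε → (s0, 0111, AZ)
  read 0, top A: go to s2, push B → (s2, 111, BZ)
  ε-move, top B: go to s0, push ε → (s0, 111, Z)
  read 1, top Z: go to s2, push Z → (s2, 11, Z)
  read 1, top Z: go to s2, push CZ → (s2, 1, CZ)
  ε-move, top C: go to s2, push ε → (s2, 1, Z)
  read 1, top Z: go to s2, push CZ → (s2, ε, CZ)
  ε-move, top C: go to s2, push ε → (s2, ε, Z)
All input consumed in state s2 with stack Z.

Z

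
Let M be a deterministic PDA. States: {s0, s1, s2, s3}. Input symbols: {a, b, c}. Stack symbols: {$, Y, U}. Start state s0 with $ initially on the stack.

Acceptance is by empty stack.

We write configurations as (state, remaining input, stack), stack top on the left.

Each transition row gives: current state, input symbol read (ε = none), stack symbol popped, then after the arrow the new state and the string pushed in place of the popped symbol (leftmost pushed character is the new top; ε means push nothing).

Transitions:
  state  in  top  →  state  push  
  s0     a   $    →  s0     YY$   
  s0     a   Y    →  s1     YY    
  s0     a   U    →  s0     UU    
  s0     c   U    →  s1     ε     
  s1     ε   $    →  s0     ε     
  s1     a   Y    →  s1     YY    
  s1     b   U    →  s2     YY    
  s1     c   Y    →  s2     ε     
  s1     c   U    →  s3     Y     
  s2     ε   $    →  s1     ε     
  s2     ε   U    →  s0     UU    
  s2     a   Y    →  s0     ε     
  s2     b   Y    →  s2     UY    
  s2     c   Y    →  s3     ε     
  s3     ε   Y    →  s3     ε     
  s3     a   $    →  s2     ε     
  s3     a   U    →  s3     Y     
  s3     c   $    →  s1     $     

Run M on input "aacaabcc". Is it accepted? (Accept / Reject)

(s0, aacaabcc, $) ⊢ (s0, acaabcc, YY$) ⊢ (s1, caabcc, YYY$) ⊢ (s2, aabcc, YY$) ⊢ (s0, abcc, Y$) ⊢ (s1, bcc, YY$)
No transition applies at (s1, bcc, YY$); input not fully consumed.

Reject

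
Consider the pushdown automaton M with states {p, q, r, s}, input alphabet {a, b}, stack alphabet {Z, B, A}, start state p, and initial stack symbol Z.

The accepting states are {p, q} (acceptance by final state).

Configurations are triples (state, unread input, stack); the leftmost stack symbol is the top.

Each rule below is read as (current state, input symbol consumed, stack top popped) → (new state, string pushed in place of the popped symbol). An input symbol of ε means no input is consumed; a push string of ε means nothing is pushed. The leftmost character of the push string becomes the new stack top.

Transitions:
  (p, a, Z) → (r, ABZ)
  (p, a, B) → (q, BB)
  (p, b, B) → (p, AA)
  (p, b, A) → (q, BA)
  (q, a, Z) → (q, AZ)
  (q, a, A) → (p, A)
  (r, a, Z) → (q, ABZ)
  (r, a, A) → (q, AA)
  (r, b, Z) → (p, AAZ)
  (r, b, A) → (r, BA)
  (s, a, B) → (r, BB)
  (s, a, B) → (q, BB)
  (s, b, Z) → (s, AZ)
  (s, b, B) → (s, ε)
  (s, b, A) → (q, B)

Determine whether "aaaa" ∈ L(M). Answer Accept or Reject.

No computation consumes all input and reaches a final state.

Reject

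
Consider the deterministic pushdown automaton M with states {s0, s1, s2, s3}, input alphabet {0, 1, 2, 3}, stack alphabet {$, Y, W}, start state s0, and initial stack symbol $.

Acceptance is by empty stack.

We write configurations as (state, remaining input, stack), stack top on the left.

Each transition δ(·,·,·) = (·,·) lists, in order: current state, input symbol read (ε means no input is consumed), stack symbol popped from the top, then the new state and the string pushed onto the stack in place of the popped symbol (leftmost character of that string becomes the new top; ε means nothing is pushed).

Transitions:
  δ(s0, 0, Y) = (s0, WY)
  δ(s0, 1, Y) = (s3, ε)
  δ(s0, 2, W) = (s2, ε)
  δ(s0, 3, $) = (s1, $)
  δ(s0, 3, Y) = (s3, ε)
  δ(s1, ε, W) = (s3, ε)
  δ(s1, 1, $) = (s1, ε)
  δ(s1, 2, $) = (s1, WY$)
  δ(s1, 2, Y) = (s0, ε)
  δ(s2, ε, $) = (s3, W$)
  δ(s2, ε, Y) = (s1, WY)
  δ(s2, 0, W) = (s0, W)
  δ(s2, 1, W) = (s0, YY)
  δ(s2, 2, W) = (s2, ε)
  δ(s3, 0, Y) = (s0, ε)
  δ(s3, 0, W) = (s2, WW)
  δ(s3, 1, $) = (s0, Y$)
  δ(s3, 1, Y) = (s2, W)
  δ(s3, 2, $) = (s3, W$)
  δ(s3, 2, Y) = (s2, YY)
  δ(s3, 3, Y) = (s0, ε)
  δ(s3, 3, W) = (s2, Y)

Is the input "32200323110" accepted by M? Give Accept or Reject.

Reject

(s0, 32200323110, $) ⊢ (s1, 2200323110, $) ⊢ (s1, 200323110, WY$) ⊢ (s3, 200323110, Y$) ⊢ (s2, 00323110, YY$) ⊢ (s1, 00323110, WYY$) ⊢ (s3, 00323110, YY$) ⊢ (s0, 0323110, Y$) ⊢ (s0, 323110, WY$)
No transition applies at (s0, 323110, WY$); input not fully consumed.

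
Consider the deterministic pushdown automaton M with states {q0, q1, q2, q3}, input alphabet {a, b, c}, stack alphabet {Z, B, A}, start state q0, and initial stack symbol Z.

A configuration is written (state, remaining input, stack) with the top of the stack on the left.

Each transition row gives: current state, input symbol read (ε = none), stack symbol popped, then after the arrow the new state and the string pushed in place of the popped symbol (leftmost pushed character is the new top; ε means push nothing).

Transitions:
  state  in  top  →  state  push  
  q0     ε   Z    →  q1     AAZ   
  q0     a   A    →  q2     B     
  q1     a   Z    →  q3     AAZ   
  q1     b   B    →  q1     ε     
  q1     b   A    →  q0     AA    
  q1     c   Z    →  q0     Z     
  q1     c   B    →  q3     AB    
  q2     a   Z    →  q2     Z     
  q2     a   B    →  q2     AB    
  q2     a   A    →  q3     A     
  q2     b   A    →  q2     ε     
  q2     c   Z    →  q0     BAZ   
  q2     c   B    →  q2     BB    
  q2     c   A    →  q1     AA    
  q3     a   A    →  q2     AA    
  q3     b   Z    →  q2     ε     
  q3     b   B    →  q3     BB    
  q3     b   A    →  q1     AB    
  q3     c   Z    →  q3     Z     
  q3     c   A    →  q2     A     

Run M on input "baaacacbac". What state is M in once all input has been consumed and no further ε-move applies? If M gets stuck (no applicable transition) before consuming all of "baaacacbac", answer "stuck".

q1

(q0, baaacacbac, Z) ⊢ (q1, baaacacbac, AAZ) ⊢ (q0, aaacacbac, AAAZ) ⊢ (q2, aacacbac, BAAZ) ⊢ (q2, acacbac, ABAAZ) ⊢ (q3, cacbac, ABAAZ) ⊢ (q2, acbac, ABAAZ) ⊢ (q3, cbac, ABAAZ) ⊢ (q2, bac, ABAAZ) ⊢ (q2, ac, BAAZ) ⊢ (q2, c, ABAAZ) ⊢ (q1, ε, AABAAZ)
All input consumed; M is in state q1.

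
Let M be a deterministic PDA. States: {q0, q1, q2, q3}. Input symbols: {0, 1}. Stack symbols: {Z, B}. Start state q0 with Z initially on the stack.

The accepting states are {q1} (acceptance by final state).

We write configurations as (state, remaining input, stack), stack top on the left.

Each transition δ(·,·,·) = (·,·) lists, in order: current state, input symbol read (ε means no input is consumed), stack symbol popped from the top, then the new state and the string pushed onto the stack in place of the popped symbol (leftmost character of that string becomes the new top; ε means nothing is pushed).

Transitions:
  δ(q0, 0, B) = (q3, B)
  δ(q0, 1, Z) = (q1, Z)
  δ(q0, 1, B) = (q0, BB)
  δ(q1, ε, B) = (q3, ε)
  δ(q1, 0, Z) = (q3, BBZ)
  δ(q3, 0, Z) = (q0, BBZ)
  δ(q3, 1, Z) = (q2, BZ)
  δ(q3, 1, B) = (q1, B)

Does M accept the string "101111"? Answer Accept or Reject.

(q0, 101111, Z)
  read 1, top Z: go to q1, push Z → (q1, 01111, Z)
  read 0, top Z: go to q3, push BBZ → (q3, 1111, BBZ)
  read 1, top B: go to q1, push B → (q1, 111, BBZ)
  ε-move, top B: go to q3, push ε → (q3, 111, BZ)
  read 1, top B: go to q1, push B → (q1, 11, BZ)
  ε-move, top B: go to q3, push ε → (q3, 11, Z)
  read 1, top Z: go to q2, push BZ → (q2, 1, BZ)
No transition applies at (q2, 1, BZ); input not fully consumed.

Reject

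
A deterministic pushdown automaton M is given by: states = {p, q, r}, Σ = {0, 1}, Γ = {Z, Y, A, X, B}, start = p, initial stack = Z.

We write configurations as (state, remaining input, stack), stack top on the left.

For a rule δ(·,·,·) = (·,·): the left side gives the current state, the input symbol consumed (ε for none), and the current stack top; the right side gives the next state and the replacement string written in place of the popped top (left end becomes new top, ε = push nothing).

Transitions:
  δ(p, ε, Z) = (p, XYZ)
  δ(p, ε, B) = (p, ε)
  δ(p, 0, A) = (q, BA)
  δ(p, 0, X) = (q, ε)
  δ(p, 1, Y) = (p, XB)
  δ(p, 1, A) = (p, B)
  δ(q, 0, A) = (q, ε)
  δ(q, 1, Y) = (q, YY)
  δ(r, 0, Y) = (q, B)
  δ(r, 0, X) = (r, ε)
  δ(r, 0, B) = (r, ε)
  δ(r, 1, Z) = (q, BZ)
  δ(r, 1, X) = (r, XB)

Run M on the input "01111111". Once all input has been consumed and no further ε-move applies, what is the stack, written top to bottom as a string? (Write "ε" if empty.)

YYYYYYYYZ

(p, 01111111, Z)
  ε-move, top Z: go to p, push XYZ → (p, 01111111, XYZ)
  read 0, top X: go to q, push ε → (q, 1111111, YZ)
  read 1, top Y: go to q, push YY → (q, 111111, YYZ)
  read 1, top Y: go to q, push YY → (q, 11111, YYYZ)
  read 1, top Y: go to q, push YY → (q, 1111, YYYYZ)
  read 1, top Y: go to q, push YY → (q, 111, YYYYYZ)
  read 1, top Y: go to q, push YY → (q, 11, YYYYYYZ)
  read 1, top Y: go to q, push YY → (q, 1, YYYYYYYZ)
  read 1, top Y: go to q, push YY → (q, ε, YYYYYYYYZ)
All input consumed in state q with stack YYYYYYYYZ.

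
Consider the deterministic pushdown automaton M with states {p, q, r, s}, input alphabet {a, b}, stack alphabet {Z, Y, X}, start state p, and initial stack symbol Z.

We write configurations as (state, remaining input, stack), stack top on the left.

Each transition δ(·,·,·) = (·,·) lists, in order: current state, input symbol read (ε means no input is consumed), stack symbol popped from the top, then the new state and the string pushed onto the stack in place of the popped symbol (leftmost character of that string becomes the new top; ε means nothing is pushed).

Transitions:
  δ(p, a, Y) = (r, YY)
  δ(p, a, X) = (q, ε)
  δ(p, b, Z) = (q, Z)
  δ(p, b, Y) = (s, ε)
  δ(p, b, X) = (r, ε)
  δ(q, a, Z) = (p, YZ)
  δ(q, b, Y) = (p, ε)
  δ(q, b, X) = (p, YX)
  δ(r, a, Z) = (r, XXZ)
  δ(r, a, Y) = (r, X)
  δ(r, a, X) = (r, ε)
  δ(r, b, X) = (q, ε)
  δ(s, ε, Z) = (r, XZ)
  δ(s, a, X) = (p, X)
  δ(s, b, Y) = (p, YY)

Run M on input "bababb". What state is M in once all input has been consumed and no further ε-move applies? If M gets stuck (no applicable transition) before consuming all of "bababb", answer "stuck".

stuck

(p, bababb, Z) ⊢ (q, ababb, Z) ⊢ (p, babb, YZ) ⊢ (s, abb, Z) ⊢ (r, abb, XZ) ⊢ (r, bb, Z)
No transition for (r, b, top Z); M blocks with input bb remaining.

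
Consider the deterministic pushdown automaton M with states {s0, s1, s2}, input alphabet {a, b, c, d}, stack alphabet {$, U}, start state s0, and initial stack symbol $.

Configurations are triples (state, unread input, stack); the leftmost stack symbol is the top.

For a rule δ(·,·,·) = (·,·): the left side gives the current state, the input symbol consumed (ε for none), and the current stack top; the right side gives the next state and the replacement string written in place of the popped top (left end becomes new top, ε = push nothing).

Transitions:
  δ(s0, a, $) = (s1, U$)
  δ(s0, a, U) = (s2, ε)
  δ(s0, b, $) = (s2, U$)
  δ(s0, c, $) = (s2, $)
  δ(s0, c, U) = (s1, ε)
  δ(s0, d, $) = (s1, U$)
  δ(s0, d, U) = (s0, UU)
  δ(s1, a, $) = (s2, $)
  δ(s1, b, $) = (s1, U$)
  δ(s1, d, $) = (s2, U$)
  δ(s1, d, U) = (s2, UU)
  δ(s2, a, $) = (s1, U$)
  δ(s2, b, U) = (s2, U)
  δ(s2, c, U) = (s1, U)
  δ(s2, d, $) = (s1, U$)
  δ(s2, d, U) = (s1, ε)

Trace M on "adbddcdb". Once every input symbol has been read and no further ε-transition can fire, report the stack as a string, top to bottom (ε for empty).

(s0, adbddcdb, $) ⊢ (s1, dbddcdb, U$) ⊢ (s2, bddcdb, UU$) ⊢ (s2, ddcdb, UU$) ⊢ (s1, dcdb, U$) ⊢ (s2, cdb, UU$) ⊢ (s1, db, UU$) ⊢ (s2, b, UUU$) ⊢ (s2, ε, UUU$)
All input consumed in state s2 with stack UUU$.

UUU$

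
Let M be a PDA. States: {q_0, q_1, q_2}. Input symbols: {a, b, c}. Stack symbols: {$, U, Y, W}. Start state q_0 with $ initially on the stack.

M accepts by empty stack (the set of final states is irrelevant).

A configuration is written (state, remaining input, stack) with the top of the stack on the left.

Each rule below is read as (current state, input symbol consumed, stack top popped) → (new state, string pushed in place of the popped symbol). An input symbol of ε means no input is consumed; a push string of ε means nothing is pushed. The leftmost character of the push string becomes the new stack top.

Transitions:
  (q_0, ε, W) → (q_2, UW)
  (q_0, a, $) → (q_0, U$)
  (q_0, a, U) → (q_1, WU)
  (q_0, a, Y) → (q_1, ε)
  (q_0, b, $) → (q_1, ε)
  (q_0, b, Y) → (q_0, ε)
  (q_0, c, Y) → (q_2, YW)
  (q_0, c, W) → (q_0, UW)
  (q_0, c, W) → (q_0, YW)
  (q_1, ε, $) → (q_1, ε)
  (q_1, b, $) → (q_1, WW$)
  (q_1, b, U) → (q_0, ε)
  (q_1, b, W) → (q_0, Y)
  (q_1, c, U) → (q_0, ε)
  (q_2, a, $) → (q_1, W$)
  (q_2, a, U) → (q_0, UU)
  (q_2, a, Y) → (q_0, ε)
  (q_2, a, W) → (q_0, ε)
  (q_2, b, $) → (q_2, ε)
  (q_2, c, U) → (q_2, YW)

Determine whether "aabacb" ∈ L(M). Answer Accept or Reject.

One accepting computation: (q_0, aabacb, $) ⊢ (q_0, abacb, U$) ⊢ (q_1, bacb, WU$) ⊢ (q_0, acb, YU$) ⊢ (q_1, cb, U$) ⊢ (q_0, b, $) ⊢ (q_1, ε, ε)
All input consumed and the stack is empty.

Accept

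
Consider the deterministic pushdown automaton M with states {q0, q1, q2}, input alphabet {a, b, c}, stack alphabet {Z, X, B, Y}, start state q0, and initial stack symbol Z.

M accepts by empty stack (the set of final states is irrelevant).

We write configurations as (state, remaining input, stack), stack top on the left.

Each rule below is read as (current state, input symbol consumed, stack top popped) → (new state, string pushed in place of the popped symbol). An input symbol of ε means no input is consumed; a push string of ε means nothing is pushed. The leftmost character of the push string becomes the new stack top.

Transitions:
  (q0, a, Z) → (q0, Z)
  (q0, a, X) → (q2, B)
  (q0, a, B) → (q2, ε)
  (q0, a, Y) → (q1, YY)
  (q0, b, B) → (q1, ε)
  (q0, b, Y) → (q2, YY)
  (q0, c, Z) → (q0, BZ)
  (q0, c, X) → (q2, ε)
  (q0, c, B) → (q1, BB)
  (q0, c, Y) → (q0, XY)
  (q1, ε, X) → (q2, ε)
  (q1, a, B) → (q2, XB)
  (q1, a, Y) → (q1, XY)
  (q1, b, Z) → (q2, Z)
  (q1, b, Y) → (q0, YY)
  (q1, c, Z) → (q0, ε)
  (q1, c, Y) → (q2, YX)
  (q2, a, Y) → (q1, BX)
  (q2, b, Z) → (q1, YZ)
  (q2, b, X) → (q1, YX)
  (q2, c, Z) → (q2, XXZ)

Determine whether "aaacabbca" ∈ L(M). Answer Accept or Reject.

Reject

(q0, aaacabbca, Z)
  read a, top Z: go to q0, push Z → (q0, aacabbca, Z)
  read a, top Z: go to q0, push Z → (q0, acabbca, Z)
  read a, top Z: go to q0, push Z → (q0, cabbca, Z)
  read c, top Z: go to q0, push BZ → (q0, abbca, BZ)
  read a, top B: go to q2, push ε → (q2, bbca, Z)
  read b, top Z: go to q1, push YZ → (q1, bca, YZ)
  read b, top Y: go to q0, push YY → (q0, ca, YYZ)
  read c, top Y: go to q0, push XY → (q0, a, XYYZ)
  read a, top X: go to q2, push B → (q2, ε, BYYZ)
All input consumed; stack is BYYZ, not empty, and no further ε-move applies.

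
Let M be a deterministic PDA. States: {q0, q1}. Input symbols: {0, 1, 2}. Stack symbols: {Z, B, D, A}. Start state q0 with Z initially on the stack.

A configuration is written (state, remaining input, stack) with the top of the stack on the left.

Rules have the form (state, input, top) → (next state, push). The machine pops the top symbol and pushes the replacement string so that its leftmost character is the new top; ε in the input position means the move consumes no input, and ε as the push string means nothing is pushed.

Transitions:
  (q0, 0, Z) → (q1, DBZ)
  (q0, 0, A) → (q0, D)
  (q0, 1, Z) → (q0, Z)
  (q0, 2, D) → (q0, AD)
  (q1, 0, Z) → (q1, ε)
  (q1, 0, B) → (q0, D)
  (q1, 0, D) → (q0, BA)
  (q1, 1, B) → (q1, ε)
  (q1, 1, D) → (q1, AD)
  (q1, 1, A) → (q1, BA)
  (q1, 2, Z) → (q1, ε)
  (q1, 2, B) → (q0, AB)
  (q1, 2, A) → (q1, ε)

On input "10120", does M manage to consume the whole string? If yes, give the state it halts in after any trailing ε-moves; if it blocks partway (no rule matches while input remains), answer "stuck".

(q0, 10120, Z)
  read 1, top Z: go to q0, push Z → (q0, 0120, Z)
  read 0, top Z: go to q1, push DBZ → (q1, 120, DBZ)
  read 1, top D: go to q1, push AD → (q1, 20, ADBZ)
  read 2, top A: go to q1, push ε → (q1, 0, DBZ)
  read 0, top D: go to q0, push BA → (q0, ε, BABZ)
All input consumed; M is in state q0.

q0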